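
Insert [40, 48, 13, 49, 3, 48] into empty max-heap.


Insert 40: [40]
Insert 48: [48, 40]
Insert 13: [48, 40, 13]
Insert 49: [49, 48, 13, 40]
Insert 3: [49, 48, 13, 40, 3]
Insert 48: [49, 48, 48, 40, 3, 13]

Final heap: [49, 48, 48, 40, 3, 13]


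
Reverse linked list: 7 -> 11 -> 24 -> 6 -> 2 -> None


Step 1: curr=7, set curr.next=prev(None) | reversed so far: 7
Step 2: curr=11, set curr.next=prev(7) | reversed so far: 11 -> 7
Step 3: curr=24, set curr.next=prev(11) | reversed so far: 24 -> 11 -> 7
Step 4: curr=6, set curr.next=prev(24) | reversed so far: 6 -> 24 -> 11 -> 7
Step 5: curr=2, set curr.next=prev(6) | reversed so far: 2 -> 6 -> 24 -> 11 -> 7

2 -> 6 -> 24 -> 11 -> 7 -> None


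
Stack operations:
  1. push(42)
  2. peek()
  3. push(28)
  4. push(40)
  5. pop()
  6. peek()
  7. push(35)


push(42) -> [42]
peek()->42
push(28) -> [42, 28]
push(40) -> [42, 28, 40]
pop()->40, [42, 28]
peek()->28
push(35) -> [42, 28, 35]

Final stack: [42, 28, 35]


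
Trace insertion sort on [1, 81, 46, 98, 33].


Initial: [1, 81, 46, 98, 33]
Insert 81: [1, 81, 46, 98, 33]
Insert 46: [1, 46, 81, 98, 33]
Insert 98: [1, 46, 81, 98, 33]
Insert 33: [1, 33, 46, 81, 98]

Sorted: [1, 33, 46, 81, 98]


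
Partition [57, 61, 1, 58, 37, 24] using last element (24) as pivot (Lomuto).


Pivot: 24
  1 <= 24: swap -> [1, 61, 57, 58, 37, 24]
Place pivot at 1: [1, 24, 57, 58, 37, 61]

Partitioned: [1, 24, 57, 58, 37, 61]


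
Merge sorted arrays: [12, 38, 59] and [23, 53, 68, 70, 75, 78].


Take 12 from A
Take 23 from B
Take 38 from A
Take 53 from B
Take 59 from A

Merged: [12, 23, 38, 53, 59, 68, 70, 75, 78]


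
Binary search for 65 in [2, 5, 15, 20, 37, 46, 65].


Step 1: lo=0, hi=6, mid=3, val=20
Step 2: lo=4, hi=6, mid=5, val=46
Step 3: lo=6, hi=6, mid=6, val=65

Found at index 6


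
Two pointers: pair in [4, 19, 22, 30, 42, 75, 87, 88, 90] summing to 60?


lo=0(4)+hi=8(90)=94
lo=0(4)+hi=7(88)=92
lo=0(4)+hi=6(87)=91
lo=0(4)+hi=5(75)=79
lo=0(4)+hi=4(42)=46
lo=1(19)+hi=4(42)=61
lo=1(19)+hi=3(30)=49
lo=2(22)+hi=3(30)=52

No pair found


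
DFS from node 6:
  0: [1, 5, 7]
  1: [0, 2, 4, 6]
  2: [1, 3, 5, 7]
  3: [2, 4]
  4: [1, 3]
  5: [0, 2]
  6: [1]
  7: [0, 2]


Visit 6, push [1]
Visit 1, push [4, 2, 0]
Visit 0, push [7, 5]
Visit 5, push [2]
Visit 2, push [7, 3]
Visit 3, push [4]
Visit 4, push []
Visit 7, push []

DFS order: [6, 1, 0, 5, 2, 3, 4, 7]


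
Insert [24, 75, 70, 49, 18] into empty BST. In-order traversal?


Insert 24: root
Insert 75: R from 24
Insert 70: R from 24 -> L from 75
Insert 49: R from 24 -> L from 75 -> L from 70
Insert 18: L from 24

In-order: [18, 24, 49, 70, 75]


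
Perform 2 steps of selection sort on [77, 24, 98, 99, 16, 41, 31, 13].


Initial: [77, 24, 98, 99, 16, 41, 31, 13]
Step 1: min=13 at 7
  Swap: [13, 24, 98, 99, 16, 41, 31, 77]
Step 2: min=16 at 4
  Swap: [13, 16, 98, 99, 24, 41, 31, 77]

After 2 steps: [13, 16, 98, 99, 24, 41, 31, 77]


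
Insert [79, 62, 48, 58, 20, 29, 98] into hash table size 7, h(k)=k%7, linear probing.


Insert 79: h=2 -> slot 2
Insert 62: h=6 -> slot 6
Insert 48: h=6, 1 probes -> slot 0
Insert 58: h=2, 1 probes -> slot 3
Insert 20: h=6, 2 probes -> slot 1
Insert 29: h=1, 3 probes -> slot 4
Insert 98: h=0, 5 probes -> slot 5

Table: [48, 20, 79, 58, 29, 98, 62]


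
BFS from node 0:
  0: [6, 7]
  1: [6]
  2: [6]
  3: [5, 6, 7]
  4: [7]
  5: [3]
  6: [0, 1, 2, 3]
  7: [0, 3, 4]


Visit 0, enqueue [6, 7]
Visit 6, enqueue [1, 2, 3]
Visit 7, enqueue [4]
Visit 1, enqueue []
Visit 2, enqueue []
Visit 3, enqueue [5]
Visit 4, enqueue []
Visit 5, enqueue []

BFS order: [0, 6, 7, 1, 2, 3, 4, 5]


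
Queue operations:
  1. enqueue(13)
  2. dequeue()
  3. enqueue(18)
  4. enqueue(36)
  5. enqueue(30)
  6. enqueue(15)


enqueue(13) -> [13]
dequeue()->13, []
enqueue(18) -> [18]
enqueue(36) -> [18, 36]
enqueue(30) -> [18, 36, 30]
enqueue(15) -> [18, 36, 30, 15]

Final queue: [18, 36, 30, 15]


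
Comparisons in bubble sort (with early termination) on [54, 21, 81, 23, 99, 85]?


Algorithm: bubble sort (with early termination)
Input: [54, 21, 81, 23, 99, 85]
Sorted: [21, 23, 54, 81, 85, 99]

12


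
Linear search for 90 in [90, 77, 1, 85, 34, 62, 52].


i=0: 90==90 found!

Found at 0, 1 comps


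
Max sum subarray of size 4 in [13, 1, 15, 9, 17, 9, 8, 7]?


[0:4]: 38
[1:5]: 42
[2:6]: 50
[3:7]: 43
[4:8]: 41

Max: 50 at [2:6]


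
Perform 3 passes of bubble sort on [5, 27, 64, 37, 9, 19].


Initial: [5, 27, 64, 37, 9, 19]
Pass 1: [5, 27, 37, 9, 19, 64] (3 swaps)
Pass 2: [5, 27, 9, 19, 37, 64] (2 swaps)
Pass 3: [5, 9, 19, 27, 37, 64] (2 swaps)

After 3 passes: [5, 9, 19, 27, 37, 64]


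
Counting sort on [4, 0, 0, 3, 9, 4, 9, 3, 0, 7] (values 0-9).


Input: [4, 0, 0, 3, 9, 4, 9, 3, 0, 7]
Counts: [3, 0, 0, 2, 2, 0, 0, 1, 0, 2]

Sorted: [0, 0, 0, 3, 3, 4, 4, 7, 9, 9]


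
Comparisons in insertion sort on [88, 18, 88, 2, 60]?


Algorithm: insertion sort
Input: [88, 18, 88, 2, 60]
Sorted: [2, 18, 60, 88, 88]

8


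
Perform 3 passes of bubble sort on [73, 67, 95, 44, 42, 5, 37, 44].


Initial: [73, 67, 95, 44, 42, 5, 37, 44]
Pass 1: [67, 73, 44, 42, 5, 37, 44, 95] (6 swaps)
Pass 2: [67, 44, 42, 5, 37, 44, 73, 95] (5 swaps)
Pass 3: [44, 42, 5, 37, 44, 67, 73, 95] (5 swaps)

After 3 passes: [44, 42, 5, 37, 44, 67, 73, 95]


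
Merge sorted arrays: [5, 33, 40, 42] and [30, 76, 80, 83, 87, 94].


Take 5 from A
Take 30 from B
Take 33 from A
Take 40 from A
Take 42 from A

Merged: [5, 30, 33, 40, 42, 76, 80, 83, 87, 94]


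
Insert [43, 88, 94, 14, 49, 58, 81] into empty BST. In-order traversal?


Insert 43: root
Insert 88: R from 43
Insert 94: R from 43 -> R from 88
Insert 14: L from 43
Insert 49: R from 43 -> L from 88
Insert 58: R from 43 -> L from 88 -> R from 49
Insert 81: R from 43 -> L from 88 -> R from 49 -> R from 58

In-order: [14, 43, 49, 58, 81, 88, 94]


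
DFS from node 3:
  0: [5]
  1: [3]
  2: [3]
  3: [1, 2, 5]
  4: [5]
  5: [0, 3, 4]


Visit 3, push [5, 2, 1]
Visit 1, push []
Visit 2, push []
Visit 5, push [4, 0]
Visit 0, push []
Visit 4, push []

DFS order: [3, 1, 2, 5, 0, 4]


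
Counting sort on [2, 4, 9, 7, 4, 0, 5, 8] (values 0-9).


Input: [2, 4, 9, 7, 4, 0, 5, 8]
Counts: [1, 0, 1, 0, 2, 1, 0, 1, 1, 1]

Sorted: [0, 2, 4, 4, 5, 7, 8, 9]


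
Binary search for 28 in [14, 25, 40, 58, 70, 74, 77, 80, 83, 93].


Step 1: lo=0, hi=9, mid=4, val=70
Step 2: lo=0, hi=3, mid=1, val=25
Step 3: lo=2, hi=3, mid=2, val=40

Not found


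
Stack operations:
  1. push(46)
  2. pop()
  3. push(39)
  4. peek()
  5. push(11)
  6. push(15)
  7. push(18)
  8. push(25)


push(46) -> [46]
pop()->46, []
push(39) -> [39]
peek()->39
push(11) -> [39, 11]
push(15) -> [39, 11, 15]
push(18) -> [39, 11, 15, 18]
push(25) -> [39, 11, 15, 18, 25]

Final stack: [39, 11, 15, 18, 25]


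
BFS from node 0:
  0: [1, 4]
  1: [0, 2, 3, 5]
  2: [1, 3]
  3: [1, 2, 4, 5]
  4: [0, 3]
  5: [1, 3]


Visit 0, enqueue [1, 4]
Visit 1, enqueue [2, 3, 5]
Visit 4, enqueue []
Visit 2, enqueue []
Visit 3, enqueue []
Visit 5, enqueue []

BFS order: [0, 1, 4, 2, 3, 5]


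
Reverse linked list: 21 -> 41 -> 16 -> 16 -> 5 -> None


Step 1: curr=21, set curr.next=prev(None) | reversed so far: 21
Step 2: curr=41, set curr.next=prev(21) | reversed so far: 41 -> 21
Step 3: curr=16, set curr.next=prev(41) | reversed so far: 16 -> 41 -> 21
Step 4: curr=16, set curr.next=prev(16) | reversed so far: 16 -> 16 -> 41 -> 21
Step 5: curr=5, set curr.next=prev(16) | reversed so far: 5 -> 16 -> 16 -> 41 -> 21

5 -> 16 -> 16 -> 41 -> 21 -> None


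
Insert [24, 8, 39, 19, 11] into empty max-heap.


Insert 24: [24]
Insert 8: [24, 8]
Insert 39: [39, 8, 24]
Insert 19: [39, 19, 24, 8]
Insert 11: [39, 19, 24, 8, 11]

Final heap: [39, 19, 24, 8, 11]


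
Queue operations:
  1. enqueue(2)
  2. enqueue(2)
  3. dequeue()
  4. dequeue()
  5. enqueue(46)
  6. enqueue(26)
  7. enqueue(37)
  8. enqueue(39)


enqueue(2) -> [2]
enqueue(2) -> [2, 2]
dequeue()->2, [2]
dequeue()->2, []
enqueue(46) -> [46]
enqueue(26) -> [46, 26]
enqueue(37) -> [46, 26, 37]
enqueue(39) -> [46, 26, 37, 39]

Final queue: [46, 26, 37, 39]


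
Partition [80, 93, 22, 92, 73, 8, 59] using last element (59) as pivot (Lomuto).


Pivot: 59
  22 <= 59: swap -> [22, 93, 80, 92, 73, 8, 59]
  8 <= 59: swap -> [22, 8, 80, 92, 73, 93, 59]
Place pivot at 2: [22, 8, 59, 92, 73, 93, 80]

Partitioned: [22, 8, 59, 92, 73, 93, 80]


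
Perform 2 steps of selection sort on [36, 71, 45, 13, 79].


Initial: [36, 71, 45, 13, 79]
Step 1: min=13 at 3
  Swap: [13, 71, 45, 36, 79]
Step 2: min=36 at 3
  Swap: [13, 36, 45, 71, 79]

After 2 steps: [13, 36, 45, 71, 79]


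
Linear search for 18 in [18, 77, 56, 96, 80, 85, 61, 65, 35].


i=0: 18==18 found!

Found at 0, 1 comps


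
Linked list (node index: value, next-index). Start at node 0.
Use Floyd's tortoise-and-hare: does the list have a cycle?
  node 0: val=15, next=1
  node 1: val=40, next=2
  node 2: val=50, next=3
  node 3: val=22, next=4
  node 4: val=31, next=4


Floyd's tortoise (slow, +1) and hare (fast, +2):
  init: slow=0, fast=0
  step 1: slow=1, fast=2
  step 2: slow=2, fast=4
  step 3: slow=3, fast=4
  step 4: slow=4, fast=4
  slow == fast at node 4: cycle detected

Cycle: yes


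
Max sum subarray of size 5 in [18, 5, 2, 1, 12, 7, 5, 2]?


[0:5]: 38
[1:6]: 27
[2:7]: 27
[3:8]: 27

Max: 38 at [0:5]


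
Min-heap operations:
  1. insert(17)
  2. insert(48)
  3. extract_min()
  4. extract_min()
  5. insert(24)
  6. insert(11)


insert(17) -> [17]
insert(48) -> [17, 48]
extract_min()->17, [48]
extract_min()->48, []
insert(24) -> [24]
insert(11) -> [11, 24]

Final heap: [11, 24]


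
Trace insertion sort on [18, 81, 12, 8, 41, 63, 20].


Initial: [18, 81, 12, 8, 41, 63, 20]
Insert 81: [18, 81, 12, 8, 41, 63, 20]
Insert 12: [12, 18, 81, 8, 41, 63, 20]
Insert 8: [8, 12, 18, 81, 41, 63, 20]
Insert 41: [8, 12, 18, 41, 81, 63, 20]
Insert 63: [8, 12, 18, 41, 63, 81, 20]
Insert 20: [8, 12, 18, 20, 41, 63, 81]

Sorted: [8, 12, 18, 20, 41, 63, 81]


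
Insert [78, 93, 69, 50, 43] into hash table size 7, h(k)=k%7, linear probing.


Insert 78: h=1 -> slot 1
Insert 93: h=2 -> slot 2
Insert 69: h=6 -> slot 6
Insert 50: h=1, 2 probes -> slot 3
Insert 43: h=1, 3 probes -> slot 4

Table: [None, 78, 93, 50, 43, None, 69]


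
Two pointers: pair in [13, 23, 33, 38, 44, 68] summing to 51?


lo=0(13)+hi=5(68)=81
lo=0(13)+hi=4(44)=57
lo=0(13)+hi=3(38)=51

Yes: 13+38=51


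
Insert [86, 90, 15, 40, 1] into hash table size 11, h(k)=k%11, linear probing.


Insert 86: h=9 -> slot 9
Insert 90: h=2 -> slot 2
Insert 15: h=4 -> slot 4
Insert 40: h=7 -> slot 7
Insert 1: h=1 -> slot 1

Table: [None, 1, 90, None, 15, None, None, 40, None, 86, None]


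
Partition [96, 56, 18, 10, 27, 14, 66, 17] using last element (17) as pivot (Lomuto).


Pivot: 17
  10 <= 17: swap -> [10, 56, 18, 96, 27, 14, 66, 17]
  14 <= 17: swap -> [10, 14, 18, 96, 27, 56, 66, 17]
Place pivot at 2: [10, 14, 17, 96, 27, 56, 66, 18]

Partitioned: [10, 14, 17, 96, 27, 56, 66, 18]


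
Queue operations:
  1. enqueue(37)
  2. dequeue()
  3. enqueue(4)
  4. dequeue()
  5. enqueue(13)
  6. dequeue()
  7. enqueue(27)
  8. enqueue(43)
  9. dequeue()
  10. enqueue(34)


enqueue(37) -> [37]
dequeue()->37, []
enqueue(4) -> [4]
dequeue()->4, []
enqueue(13) -> [13]
dequeue()->13, []
enqueue(27) -> [27]
enqueue(43) -> [27, 43]
dequeue()->27, [43]
enqueue(34) -> [43, 34]

Final queue: [43, 34]


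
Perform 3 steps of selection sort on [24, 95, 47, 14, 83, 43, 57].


Initial: [24, 95, 47, 14, 83, 43, 57]
Step 1: min=14 at 3
  Swap: [14, 95, 47, 24, 83, 43, 57]
Step 2: min=24 at 3
  Swap: [14, 24, 47, 95, 83, 43, 57]
Step 3: min=43 at 5
  Swap: [14, 24, 43, 95, 83, 47, 57]

After 3 steps: [14, 24, 43, 95, 83, 47, 57]


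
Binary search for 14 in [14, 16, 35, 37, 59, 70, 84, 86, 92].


Step 1: lo=0, hi=8, mid=4, val=59
Step 2: lo=0, hi=3, mid=1, val=16
Step 3: lo=0, hi=0, mid=0, val=14

Found at index 0


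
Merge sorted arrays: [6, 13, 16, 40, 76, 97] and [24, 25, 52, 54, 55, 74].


Take 6 from A
Take 13 from A
Take 16 from A
Take 24 from B
Take 25 from B
Take 40 from A
Take 52 from B
Take 54 from B
Take 55 from B
Take 74 from B

Merged: [6, 13, 16, 24, 25, 40, 52, 54, 55, 74, 76, 97]


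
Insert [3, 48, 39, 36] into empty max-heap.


Insert 3: [3]
Insert 48: [48, 3]
Insert 39: [48, 3, 39]
Insert 36: [48, 36, 39, 3]

Final heap: [48, 36, 39, 3]


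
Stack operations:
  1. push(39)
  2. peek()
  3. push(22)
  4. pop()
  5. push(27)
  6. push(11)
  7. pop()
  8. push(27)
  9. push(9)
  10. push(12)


push(39) -> [39]
peek()->39
push(22) -> [39, 22]
pop()->22, [39]
push(27) -> [39, 27]
push(11) -> [39, 27, 11]
pop()->11, [39, 27]
push(27) -> [39, 27, 27]
push(9) -> [39, 27, 27, 9]
push(12) -> [39, 27, 27, 9, 12]

Final stack: [39, 27, 27, 9, 12]


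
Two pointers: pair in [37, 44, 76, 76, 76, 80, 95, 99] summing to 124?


lo=0(37)+hi=7(99)=136
lo=0(37)+hi=6(95)=132
lo=0(37)+hi=5(80)=117
lo=1(44)+hi=5(80)=124

Yes: 44+80=124


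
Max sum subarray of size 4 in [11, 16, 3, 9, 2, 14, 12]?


[0:4]: 39
[1:5]: 30
[2:6]: 28
[3:7]: 37

Max: 39 at [0:4]


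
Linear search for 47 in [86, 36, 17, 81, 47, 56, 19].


i=0: 86!=47
i=1: 36!=47
i=2: 17!=47
i=3: 81!=47
i=4: 47==47 found!

Found at 4, 5 comps


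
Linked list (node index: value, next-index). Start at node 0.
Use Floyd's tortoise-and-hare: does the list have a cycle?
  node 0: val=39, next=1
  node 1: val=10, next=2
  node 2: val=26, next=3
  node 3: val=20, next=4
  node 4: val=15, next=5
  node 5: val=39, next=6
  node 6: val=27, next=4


Floyd's tortoise (slow, +1) and hare (fast, +2):
  init: slow=0, fast=0
  step 1: slow=1, fast=2
  step 2: slow=2, fast=4
  step 3: slow=3, fast=6
  step 4: slow=4, fast=5
  step 5: slow=5, fast=4
  step 6: slow=6, fast=6
  slow == fast at node 6: cycle detected

Cycle: yes


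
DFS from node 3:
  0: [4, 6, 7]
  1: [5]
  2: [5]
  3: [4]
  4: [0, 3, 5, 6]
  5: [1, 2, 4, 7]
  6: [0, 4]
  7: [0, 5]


Visit 3, push [4]
Visit 4, push [6, 5, 0]
Visit 0, push [7, 6]
Visit 6, push []
Visit 7, push [5]
Visit 5, push [2, 1]
Visit 1, push []
Visit 2, push []

DFS order: [3, 4, 0, 6, 7, 5, 1, 2]


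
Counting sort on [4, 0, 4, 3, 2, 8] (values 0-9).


Input: [4, 0, 4, 3, 2, 8]
Counts: [1, 0, 1, 1, 2, 0, 0, 0, 1, 0]

Sorted: [0, 2, 3, 4, 4, 8]


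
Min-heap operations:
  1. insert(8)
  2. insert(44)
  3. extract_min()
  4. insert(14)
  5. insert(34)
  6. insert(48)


insert(8) -> [8]
insert(44) -> [8, 44]
extract_min()->8, [44]
insert(14) -> [14, 44]
insert(34) -> [14, 44, 34]
insert(48) -> [14, 44, 34, 48]

Final heap: [14, 44, 34, 48]


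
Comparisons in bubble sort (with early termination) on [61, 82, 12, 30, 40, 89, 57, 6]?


Algorithm: bubble sort (with early termination)
Input: [61, 82, 12, 30, 40, 89, 57, 6]
Sorted: [6, 12, 30, 40, 57, 61, 82, 89]

28


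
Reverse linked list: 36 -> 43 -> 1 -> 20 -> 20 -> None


Step 1: curr=36, set curr.next=prev(None) | reversed so far: 36
Step 2: curr=43, set curr.next=prev(36) | reversed so far: 43 -> 36
Step 3: curr=1, set curr.next=prev(43) | reversed so far: 1 -> 43 -> 36
Step 4: curr=20, set curr.next=prev(1) | reversed so far: 20 -> 1 -> 43 -> 36
Step 5: curr=20, set curr.next=prev(20) | reversed so far: 20 -> 20 -> 1 -> 43 -> 36

20 -> 20 -> 1 -> 43 -> 36 -> None


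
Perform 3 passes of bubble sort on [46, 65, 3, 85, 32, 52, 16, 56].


Initial: [46, 65, 3, 85, 32, 52, 16, 56]
Pass 1: [46, 3, 65, 32, 52, 16, 56, 85] (5 swaps)
Pass 2: [3, 46, 32, 52, 16, 56, 65, 85] (5 swaps)
Pass 3: [3, 32, 46, 16, 52, 56, 65, 85] (2 swaps)

After 3 passes: [3, 32, 46, 16, 52, 56, 65, 85]


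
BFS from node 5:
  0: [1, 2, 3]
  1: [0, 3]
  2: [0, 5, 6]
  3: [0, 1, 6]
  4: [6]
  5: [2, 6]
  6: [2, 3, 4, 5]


Visit 5, enqueue [2, 6]
Visit 2, enqueue [0]
Visit 6, enqueue [3, 4]
Visit 0, enqueue [1]
Visit 3, enqueue []
Visit 4, enqueue []
Visit 1, enqueue []

BFS order: [5, 2, 6, 0, 3, 4, 1]


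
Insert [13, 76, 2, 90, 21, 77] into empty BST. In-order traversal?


Insert 13: root
Insert 76: R from 13
Insert 2: L from 13
Insert 90: R from 13 -> R from 76
Insert 21: R from 13 -> L from 76
Insert 77: R from 13 -> R from 76 -> L from 90

In-order: [2, 13, 21, 76, 77, 90]


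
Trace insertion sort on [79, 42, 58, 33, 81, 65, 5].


Initial: [79, 42, 58, 33, 81, 65, 5]
Insert 42: [42, 79, 58, 33, 81, 65, 5]
Insert 58: [42, 58, 79, 33, 81, 65, 5]
Insert 33: [33, 42, 58, 79, 81, 65, 5]
Insert 81: [33, 42, 58, 79, 81, 65, 5]
Insert 65: [33, 42, 58, 65, 79, 81, 5]
Insert 5: [5, 33, 42, 58, 65, 79, 81]

Sorted: [5, 33, 42, 58, 65, 79, 81]


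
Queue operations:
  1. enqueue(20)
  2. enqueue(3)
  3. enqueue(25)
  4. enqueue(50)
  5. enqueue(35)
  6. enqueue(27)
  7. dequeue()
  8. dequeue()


enqueue(20) -> [20]
enqueue(3) -> [20, 3]
enqueue(25) -> [20, 3, 25]
enqueue(50) -> [20, 3, 25, 50]
enqueue(35) -> [20, 3, 25, 50, 35]
enqueue(27) -> [20, 3, 25, 50, 35, 27]
dequeue()->20, [3, 25, 50, 35, 27]
dequeue()->3, [25, 50, 35, 27]

Final queue: [25, 50, 35, 27]


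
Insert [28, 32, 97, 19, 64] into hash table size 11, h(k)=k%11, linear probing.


Insert 28: h=6 -> slot 6
Insert 32: h=10 -> slot 10
Insert 97: h=9 -> slot 9
Insert 19: h=8 -> slot 8
Insert 64: h=9, 2 probes -> slot 0

Table: [64, None, None, None, None, None, 28, None, 19, 97, 32]


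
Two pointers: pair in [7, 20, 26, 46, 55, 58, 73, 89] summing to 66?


lo=0(7)+hi=7(89)=96
lo=0(7)+hi=6(73)=80
lo=0(7)+hi=5(58)=65
lo=1(20)+hi=5(58)=78
lo=1(20)+hi=4(55)=75
lo=1(20)+hi=3(46)=66

Yes: 20+46=66


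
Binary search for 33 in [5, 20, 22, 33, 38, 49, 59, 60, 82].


Step 1: lo=0, hi=8, mid=4, val=38
Step 2: lo=0, hi=3, mid=1, val=20
Step 3: lo=2, hi=3, mid=2, val=22
Step 4: lo=3, hi=3, mid=3, val=33

Found at index 3


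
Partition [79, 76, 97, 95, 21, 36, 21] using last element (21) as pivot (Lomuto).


Pivot: 21
  21 <= 21: swap -> [21, 76, 97, 95, 79, 36, 21]
Place pivot at 1: [21, 21, 97, 95, 79, 36, 76]

Partitioned: [21, 21, 97, 95, 79, 36, 76]


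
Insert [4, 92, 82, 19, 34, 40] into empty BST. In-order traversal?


Insert 4: root
Insert 92: R from 4
Insert 82: R from 4 -> L from 92
Insert 19: R from 4 -> L from 92 -> L from 82
Insert 34: R from 4 -> L from 92 -> L from 82 -> R from 19
Insert 40: R from 4 -> L from 92 -> L from 82 -> R from 19 -> R from 34

In-order: [4, 19, 34, 40, 82, 92]


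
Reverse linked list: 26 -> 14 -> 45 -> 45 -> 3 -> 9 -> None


Step 1: curr=26, set curr.next=prev(None) | reversed so far: 26
Step 2: curr=14, set curr.next=prev(26) | reversed so far: 14 -> 26
Step 3: curr=45, set curr.next=prev(14) | reversed so far: 45 -> 14 -> 26
Step 4: curr=45, set curr.next=prev(45) | reversed so far: 45 -> 45 -> 14 -> 26
Step 5: curr=3, set curr.next=prev(45) | reversed so far: 3 -> 45 -> 45 -> 14 -> 26
Step 6: curr=9, set curr.next=prev(3) | reversed so far: 9 -> 3 -> 45 -> 45 -> 14 -> 26

9 -> 3 -> 45 -> 45 -> 14 -> 26 -> None


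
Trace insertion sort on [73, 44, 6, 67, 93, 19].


Initial: [73, 44, 6, 67, 93, 19]
Insert 44: [44, 73, 6, 67, 93, 19]
Insert 6: [6, 44, 73, 67, 93, 19]
Insert 67: [6, 44, 67, 73, 93, 19]
Insert 93: [6, 44, 67, 73, 93, 19]
Insert 19: [6, 19, 44, 67, 73, 93]

Sorted: [6, 19, 44, 67, 73, 93]


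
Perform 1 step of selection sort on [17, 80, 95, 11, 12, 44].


Initial: [17, 80, 95, 11, 12, 44]
Step 1: min=11 at 3
  Swap: [11, 80, 95, 17, 12, 44]

After 1 step: [11, 80, 95, 17, 12, 44]


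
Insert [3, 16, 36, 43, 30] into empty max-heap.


Insert 3: [3]
Insert 16: [16, 3]
Insert 36: [36, 3, 16]
Insert 43: [43, 36, 16, 3]
Insert 30: [43, 36, 16, 3, 30]

Final heap: [43, 36, 16, 3, 30]


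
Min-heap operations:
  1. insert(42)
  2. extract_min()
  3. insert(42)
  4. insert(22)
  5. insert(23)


insert(42) -> [42]
extract_min()->42, []
insert(42) -> [42]
insert(22) -> [22, 42]
insert(23) -> [22, 42, 23]

Final heap: [22, 42, 23]


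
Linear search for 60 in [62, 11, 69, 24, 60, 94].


i=0: 62!=60
i=1: 11!=60
i=2: 69!=60
i=3: 24!=60
i=4: 60==60 found!

Found at 4, 5 comps


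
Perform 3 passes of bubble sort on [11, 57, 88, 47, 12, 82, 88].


Initial: [11, 57, 88, 47, 12, 82, 88]
Pass 1: [11, 57, 47, 12, 82, 88, 88] (3 swaps)
Pass 2: [11, 47, 12, 57, 82, 88, 88] (2 swaps)
Pass 3: [11, 12, 47, 57, 82, 88, 88] (1 swaps)

After 3 passes: [11, 12, 47, 57, 82, 88, 88]


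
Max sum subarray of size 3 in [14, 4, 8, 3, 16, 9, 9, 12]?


[0:3]: 26
[1:4]: 15
[2:5]: 27
[3:6]: 28
[4:7]: 34
[5:8]: 30

Max: 34 at [4:7]


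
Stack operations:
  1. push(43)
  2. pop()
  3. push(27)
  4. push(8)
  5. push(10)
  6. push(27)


push(43) -> [43]
pop()->43, []
push(27) -> [27]
push(8) -> [27, 8]
push(10) -> [27, 8, 10]
push(27) -> [27, 8, 10, 27]

Final stack: [27, 8, 10, 27]


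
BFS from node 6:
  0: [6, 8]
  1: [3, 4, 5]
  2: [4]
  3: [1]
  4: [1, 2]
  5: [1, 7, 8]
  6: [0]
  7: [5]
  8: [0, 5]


Visit 6, enqueue [0]
Visit 0, enqueue [8]
Visit 8, enqueue [5]
Visit 5, enqueue [1, 7]
Visit 1, enqueue [3, 4]
Visit 7, enqueue []
Visit 3, enqueue []
Visit 4, enqueue [2]
Visit 2, enqueue []

BFS order: [6, 0, 8, 5, 1, 7, 3, 4, 2]


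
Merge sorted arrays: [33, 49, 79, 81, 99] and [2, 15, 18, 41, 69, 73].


Take 2 from B
Take 15 from B
Take 18 from B
Take 33 from A
Take 41 from B
Take 49 from A
Take 69 from B
Take 73 from B

Merged: [2, 15, 18, 33, 41, 49, 69, 73, 79, 81, 99]


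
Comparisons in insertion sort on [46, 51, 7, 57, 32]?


Algorithm: insertion sort
Input: [46, 51, 7, 57, 32]
Sorted: [7, 32, 46, 51, 57]

8


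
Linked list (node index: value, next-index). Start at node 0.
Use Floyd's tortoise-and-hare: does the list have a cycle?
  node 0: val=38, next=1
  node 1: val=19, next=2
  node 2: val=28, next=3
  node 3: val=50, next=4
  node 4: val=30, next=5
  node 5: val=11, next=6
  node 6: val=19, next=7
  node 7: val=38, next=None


Floyd's tortoise (slow, +1) and hare (fast, +2):
  init: slow=0, fast=0
  step 1: slow=1, fast=2
  step 2: slow=2, fast=4
  step 3: slow=3, fast=6
  step 4: fast 6->7->None, no cycle

Cycle: no


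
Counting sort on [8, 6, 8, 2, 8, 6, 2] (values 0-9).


Input: [8, 6, 8, 2, 8, 6, 2]
Counts: [0, 0, 2, 0, 0, 0, 2, 0, 3, 0]

Sorted: [2, 2, 6, 6, 8, 8, 8]


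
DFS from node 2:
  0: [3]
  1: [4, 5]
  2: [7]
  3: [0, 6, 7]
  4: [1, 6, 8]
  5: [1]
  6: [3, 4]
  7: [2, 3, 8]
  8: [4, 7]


Visit 2, push [7]
Visit 7, push [8, 3]
Visit 3, push [6, 0]
Visit 0, push []
Visit 6, push [4]
Visit 4, push [8, 1]
Visit 1, push [5]
Visit 5, push []
Visit 8, push []

DFS order: [2, 7, 3, 0, 6, 4, 1, 5, 8]


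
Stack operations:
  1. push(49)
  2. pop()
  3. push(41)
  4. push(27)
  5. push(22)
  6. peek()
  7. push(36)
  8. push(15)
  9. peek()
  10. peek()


push(49) -> [49]
pop()->49, []
push(41) -> [41]
push(27) -> [41, 27]
push(22) -> [41, 27, 22]
peek()->22
push(36) -> [41, 27, 22, 36]
push(15) -> [41, 27, 22, 36, 15]
peek()->15
peek()->15

Final stack: [41, 27, 22, 36, 15]


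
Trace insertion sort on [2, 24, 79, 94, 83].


Initial: [2, 24, 79, 94, 83]
Insert 24: [2, 24, 79, 94, 83]
Insert 79: [2, 24, 79, 94, 83]
Insert 94: [2, 24, 79, 94, 83]
Insert 83: [2, 24, 79, 83, 94]

Sorted: [2, 24, 79, 83, 94]


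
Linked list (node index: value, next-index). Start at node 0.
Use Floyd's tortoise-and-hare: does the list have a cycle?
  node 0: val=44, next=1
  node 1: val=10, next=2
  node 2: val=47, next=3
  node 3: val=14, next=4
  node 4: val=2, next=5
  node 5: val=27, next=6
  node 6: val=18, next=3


Floyd's tortoise (slow, +1) and hare (fast, +2):
  init: slow=0, fast=0
  step 1: slow=1, fast=2
  step 2: slow=2, fast=4
  step 3: slow=3, fast=6
  step 4: slow=4, fast=4
  slow == fast at node 4: cycle detected

Cycle: yes


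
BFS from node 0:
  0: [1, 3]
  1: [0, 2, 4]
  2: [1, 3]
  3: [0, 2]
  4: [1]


Visit 0, enqueue [1, 3]
Visit 1, enqueue [2, 4]
Visit 3, enqueue []
Visit 2, enqueue []
Visit 4, enqueue []

BFS order: [0, 1, 3, 2, 4]


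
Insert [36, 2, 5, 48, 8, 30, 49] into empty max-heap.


Insert 36: [36]
Insert 2: [36, 2]
Insert 5: [36, 2, 5]
Insert 48: [48, 36, 5, 2]
Insert 8: [48, 36, 5, 2, 8]
Insert 30: [48, 36, 30, 2, 8, 5]
Insert 49: [49, 36, 48, 2, 8, 5, 30]

Final heap: [49, 36, 48, 2, 8, 5, 30]


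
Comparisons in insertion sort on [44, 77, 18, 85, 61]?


Algorithm: insertion sort
Input: [44, 77, 18, 85, 61]
Sorted: [18, 44, 61, 77, 85]

7


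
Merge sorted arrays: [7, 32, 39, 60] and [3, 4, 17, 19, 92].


Take 3 from B
Take 4 from B
Take 7 from A
Take 17 from B
Take 19 from B
Take 32 from A
Take 39 from A
Take 60 from A

Merged: [3, 4, 7, 17, 19, 32, 39, 60, 92]


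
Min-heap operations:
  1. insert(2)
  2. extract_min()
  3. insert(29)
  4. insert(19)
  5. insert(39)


insert(2) -> [2]
extract_min()->2, []
insert(29) -> [29]
insert(19) -> [19, 29]
insert(39) -> [19, 29, 39]

Final heap: [19, 29, 39]


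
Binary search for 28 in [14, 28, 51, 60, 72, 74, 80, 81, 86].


Step 1: lo=0, hi=8, mid=4, val=72
Step 2: lo=0, hi=3, mid=1, val=28

Found at index 1


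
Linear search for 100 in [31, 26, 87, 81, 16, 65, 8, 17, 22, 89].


i=0: 31!=100
i=1: 26!=100
i=2: 87!=100
i=3: 81!=100
i=4: 16!=100
i=5: 65!=100
i=6: 8!=100
i=7: 17!=100
i=8: 22!=100
i=9: 89!=100

Not found, 10 comps


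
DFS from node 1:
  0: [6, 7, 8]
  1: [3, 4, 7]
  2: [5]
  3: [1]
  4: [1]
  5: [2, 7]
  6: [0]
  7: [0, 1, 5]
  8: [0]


Visit 1, push [7, 4, 3]
Visit 3, push []
Visit 4, push []
Visit 7, push [5, 0]
Visit 0, push [8, 6]
Visit 6, push []
Visit 8, push []
Visit 5, push [2]
Visit 2, push []

DFS order: [1, 3, 4, 7, 0, 6, 8, 5, 2]


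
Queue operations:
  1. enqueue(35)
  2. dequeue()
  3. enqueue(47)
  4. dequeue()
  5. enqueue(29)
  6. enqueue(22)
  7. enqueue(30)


enqueue(35) -> [35]
dequeue()->35, []
enqueue(47) -> [47]
dequeue()->47, []
enqueue(29) -> [29]
enqueue(22) -> [29, 22]
enqueue(30) -> [29, 22, 30]

Final queue: [29, 22, 30]


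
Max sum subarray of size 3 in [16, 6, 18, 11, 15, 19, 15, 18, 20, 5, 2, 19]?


[0:3]: 40
[1:4]: 35
[2:5]: 44
[3:6]: 45
[4:7]: 49
[5:8]: 52
[6:9]: 53
[7:10]: 43
[8:11]: 27
[9:12]: 26

Max: 53 at [6:9]


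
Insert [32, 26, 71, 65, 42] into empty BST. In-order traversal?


Insert 32: root
Insert 26: L from 32
Insert 71: R from 32
Insert 65: R from 32 -> L from 71
Insert 42: R from 32 -> L from 71 -> L from 65

In-order: [26, 32, 42, 65, 71]


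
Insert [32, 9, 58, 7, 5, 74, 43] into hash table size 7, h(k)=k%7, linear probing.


Insert 32: h=4 -> slot 4
Insert 9: h=2 -> slot 2
Insert 58: h=2, 1 probes -> slot 3
Insert 7: h=0 -> slot 0
Insert 5: h=5 -> slot 5
Insert 74: h=4, 2 probes -> slot 6
Insert 43: h=1 -> slot 1

Table: [7, 43, 9, 58, 32, 5, 74]


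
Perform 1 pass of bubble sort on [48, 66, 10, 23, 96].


Initial: [48, 66, 10, 23, 96]
Pass 1: [48, 10, 23, 66, 96] (2 swaps)

After 1 pass: [48, 10, 23, 66, 96]


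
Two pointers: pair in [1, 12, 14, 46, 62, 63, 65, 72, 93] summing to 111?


lo=0(1)+hi=8(93)=94
lo=1(12)+hi=8(93)=105
lo=2(14)+hi=8(93)=107
lo=3(46)+hi=8(93)=139
lo=3(46)+hi=7(72)=118
lo=3(46)+hi=6(65)=111

Yes: 46+65=111


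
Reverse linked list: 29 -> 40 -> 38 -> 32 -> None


Step 1: curr=29, set curr.next=prev(None) | reversed so far: 29
Step 2: curr=40, set curr.next=prev(29) | reversed so far: 40 -> 29
Step 3: curr=38, set curr.next=prev(40) | reversed so far: 38 -> 40 -> 29
Step 4: curr=32, set curr.next=prev(38) | reversed so far: 32 -> 38 -> 40 -> 29

32 -> 38 -> 40 -> 29 -> None


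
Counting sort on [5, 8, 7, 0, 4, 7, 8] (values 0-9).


Input: [5, 8, 7, 0, 4, 7, 8]
Counts: [1, 0, 0, 0, 1, 1, 0, 2, 2, 0]

Sorted: [0, 4, 5, 7, 7, 8, 8]


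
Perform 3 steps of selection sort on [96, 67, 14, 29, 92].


Initial: [96, 67, 14, 29, 92]
Step 1: min=14 at 2
  Swap: [14, 67, 96, 29, 92]
Step 2: min=29 at 3
  Swap: [14, 29, 96, 67, 92]
Step 3: min=67 at 3
  Swap: [14, 29, 67, 96, 92]

After 3 steps: [14, 29, 67, 96, 92]


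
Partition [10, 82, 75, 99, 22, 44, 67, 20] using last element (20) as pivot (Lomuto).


Pivot: 20
  10 <= 20: advance i (no swap)
Place pivot at 1: [10, 20, 75, 99, 22, 44, 67, 82]

Partitioned: [10, 20, 75, 99, 22, 44, 67, 82]


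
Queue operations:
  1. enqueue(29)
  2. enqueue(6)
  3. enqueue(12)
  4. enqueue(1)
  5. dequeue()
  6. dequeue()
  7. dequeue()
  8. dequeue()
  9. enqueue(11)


enqueue(29) -> [29]
enqueue(6) -> [29, 6]
enqueue(12) -> [29, 6, 12]
enqueue(1) -> [29, 6, 12, 1]
dequeue()->29, [6, 12, 1]
dequeue()->6, [12, 1]
dequeue()->12, [1]
dequeue()->1, []
enqueue(11) -> [11]

Final queue: [11]


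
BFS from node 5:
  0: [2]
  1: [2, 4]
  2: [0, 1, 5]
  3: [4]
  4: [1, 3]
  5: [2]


Visit 5, enqueue [2]
Visit 2, enqueue [0, 1]
Visit 0, enqueue []
Visit 1, enqueue [4]
Visit 4, enqueue [3]
Visit 3, enqueue []

BFS order: [5, 2, 0, 1, 4, 3]


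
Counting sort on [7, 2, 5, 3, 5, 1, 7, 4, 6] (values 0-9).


Input: [7, 2, 5, 3, 5, 1, 7, 4, 6]
Counts: [0, 1, 1, 1, 1, 2, 1, 2, 0, 0]

Sorted: [1, 2, 3, 4, 5, 5, 6, 7, 7]


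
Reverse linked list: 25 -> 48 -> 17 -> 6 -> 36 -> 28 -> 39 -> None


Step 1: curr=25, set curr.next=prev(None) | reversed so far: 25
Step 2: curr=48, set curr.next=prev(25) | reversed so far: 48 -> 25
Step 3: curr=17, set curr.next=prev(48) | reversed so far: 17 -> 48 -> 25
Step 4: curr=6, set curr.next=prev(17) | reversed so far: 6 -> 17 -> 48 -> 25
Step 5: curr=36, set curr.next=prev(6) | reversed so far: 36 -> 6 -> 17 -> 48 -> 25
Step 6: curr=28, set curr.next=prev(36) | reversed so far: 28 -> 36 -> 6 -> 17 -> 48 -> 25
Step 7: curr=39, set curr.next=prev(28) | reversed so far: 39 -> 28 -> 36 -> 6 -> 17 -> 48 -> 25

39 -> 28 -> 36 -> 6 -> 17 -> 48 -> 25 -> None


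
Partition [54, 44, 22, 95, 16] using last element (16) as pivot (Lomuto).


Pivot: 16
Place pivot at 0: [16, 44, 22, 95, 54]

Partitioned: [16, 44, 22, 95, 54]


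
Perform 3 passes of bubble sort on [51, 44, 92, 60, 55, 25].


Initial: [51, 44, 92, 60, 55, 25]
Pass 1: [44, 51, 60, 55, 25, 92] (4 swaps)
Pass 2: [44, 51, 55, 25, 60, 92] (2 swaps)
Pass 3: [44, 51, 25, 55, 60, 92] (1 swaps)

After 3 passes: [44, 51, 25, 55, 60, 92]


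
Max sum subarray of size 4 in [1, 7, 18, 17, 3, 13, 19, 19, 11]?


[0:4]: 43
[1:5]: 45
[2:6]: 51
[3:7]: 52
[4:8]: 54
[5:9]: 62

Max: 62 at [5:9]


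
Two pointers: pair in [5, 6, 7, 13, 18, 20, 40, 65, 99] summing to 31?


lo=0(5)+hi=8(99)=104
lo=0(5)+hi=7(65)=70
lo=0(5)+hi=6(40)=45
lo=0(5)+hi=5(20)=25
lo=1(6)+hi=5(20)=26
lo=2(7)+hi=5(20)=27
lo=3(13)+hi=5(20)=33
lo=3(13)+hi=4(18)=31

Yes: 13+18=31


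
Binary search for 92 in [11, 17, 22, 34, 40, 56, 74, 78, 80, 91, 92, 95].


Step 1: lo=0, hi=11, mid=5, val=56
Step 2: lo=6, hi=11, mid=8, val=80
Step 3: lo=9, hi=11, mid=10, val=92

Found at index 10


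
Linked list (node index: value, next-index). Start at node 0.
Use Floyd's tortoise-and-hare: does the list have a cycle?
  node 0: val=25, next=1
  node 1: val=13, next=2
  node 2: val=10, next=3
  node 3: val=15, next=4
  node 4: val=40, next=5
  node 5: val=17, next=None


Floyd's tortoise (slow, +1) and hare (fast, +2):
  init: slow=0, fast=0
  step 1: slow=1, fast=2
  step 2: slow=2, fast=4
  step 3: fast 4->5->None, no cycle

Cycle: no


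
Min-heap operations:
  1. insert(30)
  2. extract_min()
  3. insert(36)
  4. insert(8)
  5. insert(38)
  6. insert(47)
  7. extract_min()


insert(30) -> [30]
extract_min()->30, []
insert(36) -> [36]
insert(8) -> [8, 36]
insert(38) -> [8, 36, 38]
insert(47) -> [8, 36, 38, 47]
extract_min()->8, [36, 47, 38]

Final heap: [36, 47, 38]


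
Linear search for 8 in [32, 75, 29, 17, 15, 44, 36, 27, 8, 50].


i=0: 32!=8
i=1: 75!=8
i=2: 29!=8
i=3: 17!=8
i=4: 15!=8
i=5: 44!=8
i=6: 36!=8
i=7: 27!=8
i=8: 8==8 found!

Found at 8, 9 comps


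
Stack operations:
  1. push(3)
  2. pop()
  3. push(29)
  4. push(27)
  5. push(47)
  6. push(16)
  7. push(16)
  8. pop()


push(3) -> [3]
pop()->3, []
push(29) -> [29]
push(27) -> [29, 27]
push(47) -> [29, 27, 47]
push(16) -> [29, 27, 47, 16]
push(16) -> [29, 27, 47, 16, 16]
pop()->16, [29, 27, 47, 16]

Final stack: [29, 27, 47, 16]


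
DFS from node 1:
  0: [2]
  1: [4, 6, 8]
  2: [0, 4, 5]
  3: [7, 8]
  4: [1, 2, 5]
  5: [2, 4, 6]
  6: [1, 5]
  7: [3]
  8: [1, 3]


Visit 1, push [8, 6, 4]
Visit 4, push [5, 2]
Visit 2, push [5, 0]
Visit 0, push []
Visit 5, push [6]
Visit 6, push []
Visit 8, push [3]
Visit 3, push [7]
Visit 7, push []

DFS order: [1, 4, 2, 0, 5, 6, 8, 3, 7]


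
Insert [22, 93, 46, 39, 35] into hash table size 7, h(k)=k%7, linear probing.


Insert 22: h=1 -> slot 1
Insert 93: h=2 -> slot 2
Insert 46: h=4 -> slot 4
Insert 39: h=4, 1 probes -> slot 5
Insert 35: h=0 -> slot 0

Table: [35, 22, 93, None, 46, 39, None]


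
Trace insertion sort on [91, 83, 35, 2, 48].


Initial: [91, 83, 35, 2, 48]
Insert 83: [83, 91, 35, 2, 48]
Insert 35: [35, 83, 91, 2, 48]
Insert 2: [2, 35, 83, 91, 48]
Insert 48: [2, 35, 48, 83, 91]

Sorted: [2, 35, 48, 83, 91]


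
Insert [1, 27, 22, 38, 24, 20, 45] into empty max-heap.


Insert 1: [1]
Insert 27: [27, 1]
Insert 22: [27, 1, 22]
Insert 38: [38, 27, 22, 1]
Insert 24: [38, 27, 22, 1, 24]
Insert 20: [38, 27, 22, 1, 24, 20]
Insert 45: [45, 27, 38, 1, 24, 20, 22]

Final heap: [45, 27, 38, 1, 24, 20, 22]


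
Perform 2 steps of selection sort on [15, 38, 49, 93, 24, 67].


Initial: [15, 38, 49, 93, 24, 67]
Step 1: min=15 at 0
  Swap: [15, 38, 49, 93, 24, 67]
Step 2: min=24 at 4
  Swap: [15, 24, 49, 93, 38, 67]

After 2 steps: [15, 24, 49, 93, 38, 67]


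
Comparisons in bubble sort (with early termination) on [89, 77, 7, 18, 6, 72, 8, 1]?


Algorithm: bubble sort (with early termination)
Input: [89, 77, 7, 18, 6, 72, 8, 1]
Sorted: [1, 6, 7, 8, 18, 72, 77, 89]

28


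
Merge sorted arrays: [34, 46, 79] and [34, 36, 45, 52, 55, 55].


Take 34 from A
Take 34 from B
Take 36 from B
Take 45 from B
Take 46 from A
Take 52 from B
Take 55 from B
Take 55 from B

Merged: [34, 34, 36, 45, 46, 52, 55, 55, 79]


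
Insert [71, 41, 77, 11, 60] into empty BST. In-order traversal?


Insert 71: root
Insert 41: L from 71
Insert 77: R from 71
Insert 11: L from 71 -> L from 41
Insert 60: L from 71 -> R from 41

In-order: [11, 41, 60, 71, 77]


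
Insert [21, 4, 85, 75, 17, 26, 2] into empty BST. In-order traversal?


Insert 21: root
Insert 4: L from 21
Insert 85: R from 21
Insert 75: R from 21 -> L from 85
Insert 17: L from 21 -> R from 4
Insert 26: R from 21 -> L from 85 -> L from 75
Insert 2: L from 21 -> L from 4

In-order: [2, 4, 17, 21, 26, 75, 85]


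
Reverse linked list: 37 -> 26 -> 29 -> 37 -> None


Step 1: curr=37, set curr.next=prev(None) | reversed so far: 37
Step 2: curr=26, set curr.next=prev(37) | reversed so far: 26 -> 37
Step 3: curr=29, set curr.next=prev(26) | reversed so far: 29 -> 26 -> 37
Step 4: curr=37, set curr.next=prev(29) | reversed so far: 37 -> 29 -> 26 -> 37

37 -> 29 -> 26 -> 37 -> None


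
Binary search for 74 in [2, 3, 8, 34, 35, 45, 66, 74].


Step 1: lo=0, hi=7, mid=3, val=34
Step 2: lo=4, hi=7, mid=5, val=45
Step 3: lo=6, hi=7, mid=6, val=66
Step 4: lo=7, hi=7, mid=7, val=74

Found at index 7


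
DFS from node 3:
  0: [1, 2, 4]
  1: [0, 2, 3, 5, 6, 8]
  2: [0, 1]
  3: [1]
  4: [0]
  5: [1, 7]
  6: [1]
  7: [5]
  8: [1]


Visit 3, push [1]
Visit 1, push [8, 6, 5, 2, 0]
Visit 0, push [4, 2]
Visit 2, push []
Visit 4, push []
Visit 5, push [7]
Visit 7, push []
Visit 6, push []
Visit 8, push []

DFS order: [3, 1, 0, 2, 4, 5, 7, 6, 8]


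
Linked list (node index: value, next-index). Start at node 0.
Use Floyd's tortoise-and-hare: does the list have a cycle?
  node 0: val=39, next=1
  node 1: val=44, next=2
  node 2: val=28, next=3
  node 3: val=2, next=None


Floyd's tortoise (slow, +1) and hare (fast, +2):
  init: slow=0, fast=0
  step 1: slow=1, fast=2
  step 2: fast 2->3->None, no cycle

Cycle: no


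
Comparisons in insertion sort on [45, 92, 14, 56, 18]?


Algorithm: insertion sort
Input: [45, 92, 14, 56, 18]
Sorted: [14, 18, 45, 56, 92]

9


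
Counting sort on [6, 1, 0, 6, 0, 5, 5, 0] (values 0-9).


Input: [6, 1, 0, 6, 0, 5, 5, 0]
Counts: [3, 1, 0, 0, 0, 2, 2, 0, 0, 0]

Sorted: [0, 0, 0, 1, 5, 5, 6, 6]


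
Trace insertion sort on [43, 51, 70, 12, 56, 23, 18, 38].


Initial: [43, 51, 70, 12, 56, 23, 18, 38]
Insert 51: [43, 51, 70, 12, 56, 23, 18, 38]
Insert 70: [43, 51, 70, 12, 56, 23, 18, 38]
Insert 12: [12, 43, 51, 70, 56, 23, 18, 38]
Insert 56: [12, 43, 51, 56, 70, 23, 18, 38]
Insert 23: [12, 23, 43, 51, 56, 70, 18, 38]
Insert 18: [12, 18, 23, 43, 51, 56, 70, 38]
Insert 38: [12, 18, 23, 38, 43, 51, 56, 70]

Sorted: [12, 18, 23, 38, 43, 51, 56, 70]


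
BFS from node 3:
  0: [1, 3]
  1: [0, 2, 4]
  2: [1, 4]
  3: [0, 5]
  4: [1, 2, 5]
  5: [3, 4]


Visit 3, enqueue [0, 5]
Visit 0, enqueue [1]
Visit 5, enqueue [4]
Visit 1, enqueue [2]
Visit 4, enqueue []
Visit 2, enqueue []

BFS order: [3, 0, 5, 1, 4, 2]


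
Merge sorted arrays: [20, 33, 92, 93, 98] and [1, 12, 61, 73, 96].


Take 1 from B
Take 12 from B
Take 20 from A
Take 33 from A
Take 61 from B
Take 73 from B
Take 92 from A
Take 93 from A
Take 96 from B

Merged: [1, 12, 20, 33, 61, 73, 92, 93, 96, 98]


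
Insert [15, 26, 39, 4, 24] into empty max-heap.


Insert 15: [15]
Insert 26: [26, 15]
Insert 39: [39, 15, 26]
Insert 4: [39, 15, 26, 4]
Insert 24: [39, 24, 26, 4, 15]

Final heap: [39, 24, 26, 4, 15]


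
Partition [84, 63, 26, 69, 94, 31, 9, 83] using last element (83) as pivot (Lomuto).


Pivot: 83
  63 <= 83: swap -> [63, 84, 26, 69, 94, 31, 9, 83]
  26 <= 83: swap -> [63, 26, 84, 69, 94, 31, 9, 83]
  69 <= 83: swap -> [63, 26, 69, 84, 94, 31, 9, 83]
  31 <= 83: swap -> [63, 26, 69, 31, 94, 84, 9, 83]
  9 <= 83: swap -> [63, 26, 69, 31, 9, 84, 94, 83]
Place pivot at 5: [63, 26, 69, 31, 9, 83, 94, 84]

Partitioned: [63, 26, 69, 31, 9, 83, 94, 84]


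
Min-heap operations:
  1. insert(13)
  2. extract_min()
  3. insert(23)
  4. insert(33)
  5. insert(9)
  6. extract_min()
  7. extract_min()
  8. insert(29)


insert(13) -> [13]
extract_min()->13, []
insert(23) -> [23]
insert(33) -> [23, 33]
insert(9) -> [9, 33, 23]
extract_min()->9, [23, 33]
extract_min()->23, [33]
insert(29) -> [29, 33]

Final heap: [29, 33]


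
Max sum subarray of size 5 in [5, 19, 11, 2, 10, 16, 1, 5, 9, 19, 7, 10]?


[0:5]: 47
[1:6]: 58
[2:7]: 40
[3:8]: 34
[4:9]: 41
[5:10]: 50
[6:11]: 41
[7:12]: 50

Max: 58 at [1:6]


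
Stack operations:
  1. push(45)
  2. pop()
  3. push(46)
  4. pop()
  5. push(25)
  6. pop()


push(45) -> [45]
pop()->45, []
push(46) -> [46]
pop()->46, []
push(25) -> [25]
pop()->25, []

Final stack: []


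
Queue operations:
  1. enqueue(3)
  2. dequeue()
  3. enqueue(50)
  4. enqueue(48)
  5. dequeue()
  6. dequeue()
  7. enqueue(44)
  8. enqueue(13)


enqueue(3) -> [3]
dequeue()->3, []
enqueue(50) -> [50]
enqueue(48) -> [50, 48]
dequeue()->50, [48]
dequeue()->48, []
enqueue(44) -> [44]
enqueue(13) -> [44, 13]

Final queue: [44, 13]


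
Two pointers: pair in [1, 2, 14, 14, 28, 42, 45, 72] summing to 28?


lo=0(1)+hi=7(72)=73
lo=0(1)+hi=6(45)=46
lo=0(1)+hi=5(42)=43
lo=0(1)+hi=4(28)=29
lo=0(1)+hi=3(14)=15
lo=1(2)+hi=3(14)=16
lo=2(14)+hi=3(14)=28

Yes: 14+14=28


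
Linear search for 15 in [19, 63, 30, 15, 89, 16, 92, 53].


i=0: 19!=15
i=1: 63!=15
i=2: 30!=15
i=3: 15==15 found!

Found at 3, 4 comps


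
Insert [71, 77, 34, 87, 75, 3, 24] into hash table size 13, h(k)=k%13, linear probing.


Insert 71: h=6 -> slot 6
Insert 77: h=12 -> slot 12
Insert 34: h=8 -> slot 8
Insert 87: h=9 -> slot 9
Insert 75: h=10 -> slot 10
Insert 3: h=3 -> slot 3
Insert 24: h=11 -> slot 11

Table: [None, None, None, 3, None, None, 71, None, 34, 87, 75, 24, 77]
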